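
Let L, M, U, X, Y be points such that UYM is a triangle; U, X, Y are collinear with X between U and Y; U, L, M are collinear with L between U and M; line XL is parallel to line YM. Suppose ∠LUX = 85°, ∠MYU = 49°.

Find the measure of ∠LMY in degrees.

∠LMY = 46°

1. ∠MUY = 85°  [X on UY, L on UM]
2. ∠UMY = 46°  [△UYM]
3. ∠LMY = 46°  [L on ray MU]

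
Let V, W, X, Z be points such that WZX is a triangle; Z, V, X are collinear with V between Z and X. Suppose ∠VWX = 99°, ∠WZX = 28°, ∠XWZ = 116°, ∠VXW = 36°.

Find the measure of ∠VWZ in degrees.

1. ∠WVX = 45°  [△WVX]
2. ∠VZW = 28°  [V on ray ZX]
3. ∠WVZ = 135°  [linear pair at V on ZX]
4. ∠VWZ = 17°  [△WZV]

∠VWZ = 17°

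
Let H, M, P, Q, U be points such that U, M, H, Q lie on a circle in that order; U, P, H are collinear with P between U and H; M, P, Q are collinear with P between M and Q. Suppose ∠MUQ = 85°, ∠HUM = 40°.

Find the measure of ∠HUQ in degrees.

∠HUQ = 45°

1. ∠MHQ = 95°  [cyclic UMHQ, opposite ∠U+∠H]
2. ∠HQM = 40°  [same arc MH]
3. ∠HMQ = 45°  [△MHQ]
4. ∠HUQ = 45°  [same arc HQ]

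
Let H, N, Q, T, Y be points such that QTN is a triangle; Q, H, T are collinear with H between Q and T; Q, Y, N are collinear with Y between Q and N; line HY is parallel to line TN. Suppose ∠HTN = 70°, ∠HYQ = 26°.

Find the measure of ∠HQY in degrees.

∠HQY = 84°

1. ∠NTQ = 70°  [H on ray TQ]
2. ∠QNT = 26°  [HY∥TN, corresponding at Y]
3. ∠NQT = 84°  [△QTN]
4. ∠HQY = 84°  [H on QT, Y on QN]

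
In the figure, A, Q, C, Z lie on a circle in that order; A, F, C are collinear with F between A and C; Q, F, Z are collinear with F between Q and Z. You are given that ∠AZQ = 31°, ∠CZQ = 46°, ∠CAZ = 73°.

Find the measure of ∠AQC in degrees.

1. ∠ACQ = 31°  [same arc AQ]
2. ∠CAQ = 46°  [same arc QC]
3. ∠AQC = 103°  [△AQC]

∠AQC = 103°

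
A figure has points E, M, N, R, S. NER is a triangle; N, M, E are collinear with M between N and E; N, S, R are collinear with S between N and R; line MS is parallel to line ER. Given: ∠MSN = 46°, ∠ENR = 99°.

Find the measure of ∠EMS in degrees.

1. ∠ERN = 46°  [MS∥ER, corresponding at S]
2. ∠NER = 35°  [△NER]
3. ∠NMS = 35°  [MS∥ER, corresponding at M]
4. ∠EMS = 145°  [linear pair at M on NE]

∠EMS = 145°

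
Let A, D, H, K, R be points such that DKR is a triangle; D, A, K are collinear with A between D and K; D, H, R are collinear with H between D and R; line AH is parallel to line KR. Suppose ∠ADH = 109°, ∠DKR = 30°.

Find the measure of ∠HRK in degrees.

∠HRK = 41°

1. ∠KDR = 109°  [A on DK, H on DR]
2. ∠DRK = 41°  [△DKR]
3. ∠HRK = 41°  [H on ray RD]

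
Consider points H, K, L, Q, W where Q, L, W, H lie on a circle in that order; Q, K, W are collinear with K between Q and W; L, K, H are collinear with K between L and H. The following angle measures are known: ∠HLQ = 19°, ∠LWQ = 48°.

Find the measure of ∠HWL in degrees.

1. ∠LHQ = 48°  [same arc QL]
2. ∠HQL = 113°  [△QLH]
3. ∠HWL = 67°  [cyclic QLWH, opposite ∠Q+∠W]

∠HWL = 67°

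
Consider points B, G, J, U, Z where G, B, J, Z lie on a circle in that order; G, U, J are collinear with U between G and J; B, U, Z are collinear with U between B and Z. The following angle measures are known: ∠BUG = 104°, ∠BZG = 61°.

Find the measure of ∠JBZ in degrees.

∠JBZ = 43°

1. ∠BUJ = 76°  [linear pair at U on GJ]
2. ∠BJG = 61°  [same arc GB]
3. ∠JBZ = 43°  [△BUJ]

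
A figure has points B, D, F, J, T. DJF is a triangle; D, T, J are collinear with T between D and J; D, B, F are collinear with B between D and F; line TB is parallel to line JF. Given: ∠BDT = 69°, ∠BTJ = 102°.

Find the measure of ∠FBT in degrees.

∠FBT = 147°

1. ∠BTD = 78°  [linear pair at T on DJ]
2. ∠DBT = 33°  [△DTB]
3. ∠FBT = 147°  [linear pair at B on DF]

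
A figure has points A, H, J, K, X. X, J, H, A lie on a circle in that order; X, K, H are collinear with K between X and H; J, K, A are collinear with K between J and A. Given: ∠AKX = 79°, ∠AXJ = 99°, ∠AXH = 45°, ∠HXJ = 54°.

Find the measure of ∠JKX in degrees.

∠JKX = 101°

1. ∠JAX = 56°  [△XKA]
2. ∠AJX = 25°  [△XJA]
3. ∠JKX = 101°  [△XKJ]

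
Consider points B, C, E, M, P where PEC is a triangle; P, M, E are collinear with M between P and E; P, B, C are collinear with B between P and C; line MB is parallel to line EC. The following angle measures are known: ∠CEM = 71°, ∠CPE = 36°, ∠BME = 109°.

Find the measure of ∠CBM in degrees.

∠CBM = 107°

1. ∠CEP = 71°  [M on ray EP]
2. ∠ECP = 73°  [△PEC]
3. ∠MBP = 73°  [MB∥EC, corresponding at B]
4. ∠CBM = 107°  [linear pair at B on PC]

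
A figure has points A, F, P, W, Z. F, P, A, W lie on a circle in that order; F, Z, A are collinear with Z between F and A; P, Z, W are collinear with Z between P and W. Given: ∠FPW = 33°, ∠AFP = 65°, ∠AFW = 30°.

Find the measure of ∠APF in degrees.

∠APF = 63°

1. ∠FAW = 33°  [same arc FW]
2. ∠AWF = 117°  [△FAW]
3. ∠APF = 63°  [cyclic FPAW, opposite ∠P+∠W]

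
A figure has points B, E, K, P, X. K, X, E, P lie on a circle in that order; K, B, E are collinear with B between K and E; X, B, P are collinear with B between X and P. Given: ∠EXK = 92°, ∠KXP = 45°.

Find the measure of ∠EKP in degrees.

1. ∠EPK = 88°  [cyclic KXEP, opposite ∠X+∠P]
2. ∠KEP = 45°  [same arc KP]
3. ∠EKP = 47°  [△KEP]

∠EKP = 47°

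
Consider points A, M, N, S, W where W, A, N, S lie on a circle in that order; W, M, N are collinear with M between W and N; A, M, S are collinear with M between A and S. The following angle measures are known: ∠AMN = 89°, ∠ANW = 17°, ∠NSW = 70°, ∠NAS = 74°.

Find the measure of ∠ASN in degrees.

1. ∠SMW = 89°  [vertical angles at M]
2. ∠NWS = 74°  [same arc NS]
3. ∠NMS = 91°  [linear pair at M on WN]
4. ∠SNW = 36°  [△WNS]
5. ∠ASN = 53°  [△NMS]

∠ASN = 53°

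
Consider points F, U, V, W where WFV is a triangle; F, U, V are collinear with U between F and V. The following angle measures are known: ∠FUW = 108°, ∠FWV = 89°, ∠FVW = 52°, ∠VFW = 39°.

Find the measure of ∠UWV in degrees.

∠UWV = 56°

1. ∠VUW = 72°  [linear pair at U on FV]
2. ∠UVW = 52°  [U on ray VF]
3. ∠UWV = 56°  [△WUV]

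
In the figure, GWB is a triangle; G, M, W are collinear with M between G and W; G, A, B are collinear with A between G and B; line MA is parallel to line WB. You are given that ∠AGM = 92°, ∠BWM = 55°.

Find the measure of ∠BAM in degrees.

∠BAM = 147°

1. ∠BGW = 92°  [M on GW, A on GB]
2. ∠BWG = 55°  [M on ray WG]
3. ∠GBW = 33°  [△GWB]
4. ∠GAM = 33°  [MA∥WB, corresponding at A]
5. ∠BAM = 147°  [linear pair at A on GB]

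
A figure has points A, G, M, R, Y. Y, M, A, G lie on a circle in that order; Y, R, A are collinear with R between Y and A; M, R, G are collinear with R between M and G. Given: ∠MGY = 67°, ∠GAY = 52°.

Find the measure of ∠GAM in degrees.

1. ∠GMY = 52°  [same arc YG]
2. ∠GYM = 61°  [△YMG]
3. ∠GAM = 119°  [cyclic YMAG, opposite ∠Y+∠A]

∠GAM = 119°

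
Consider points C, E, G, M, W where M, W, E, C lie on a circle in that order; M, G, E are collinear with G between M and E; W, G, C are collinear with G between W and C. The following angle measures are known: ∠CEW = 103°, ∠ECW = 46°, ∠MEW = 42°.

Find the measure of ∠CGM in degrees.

∠CGM = 107°

1. ∠CWE = 31°  [△WEC]
2. ∠MCW = 42°  [same arc MW]
3. ∠CME = 31°  [same arc EC]
4. ∠CGM = 107°  [△MGC]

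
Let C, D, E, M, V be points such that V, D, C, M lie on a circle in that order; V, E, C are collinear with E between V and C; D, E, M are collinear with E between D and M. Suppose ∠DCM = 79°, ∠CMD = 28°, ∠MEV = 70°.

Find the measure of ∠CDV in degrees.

∠CDV = 115°

1. ∠CDM = 73°  [△DCM]
2. ∠CVD = 28°  [same arc DC]
3. ∠CED = 70°  [vertical angles at E]
4. ∠DCV = 37°  [△DEC]
5. ∠CDV = 115°  [△VDC]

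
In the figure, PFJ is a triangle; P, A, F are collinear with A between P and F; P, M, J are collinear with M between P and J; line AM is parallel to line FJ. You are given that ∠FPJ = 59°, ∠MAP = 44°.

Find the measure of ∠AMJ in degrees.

1. ∠APM = 59°  [A on PF, M on PJ]
2. ∠AMP = 77°  [△PAM]
3. ∠AMJ = 103°  [linear pair at M on PJ]

∠AMJ = 103°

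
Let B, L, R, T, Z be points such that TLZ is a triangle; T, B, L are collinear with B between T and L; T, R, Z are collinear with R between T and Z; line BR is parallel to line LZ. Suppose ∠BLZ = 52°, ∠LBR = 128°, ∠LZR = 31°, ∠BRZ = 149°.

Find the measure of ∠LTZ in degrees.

∠LTZ = 97°

1. ∠TLZ = 52°  [B on ray LT]
2. ∠LZT = 31°  [R on ray ZT]
3. ∠LTZ = 97°  [△TLZ]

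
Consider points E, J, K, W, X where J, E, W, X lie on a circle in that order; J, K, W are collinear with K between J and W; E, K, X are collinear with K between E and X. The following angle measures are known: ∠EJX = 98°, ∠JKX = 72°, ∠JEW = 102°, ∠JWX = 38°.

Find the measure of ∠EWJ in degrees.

1. ∠EWX = 82°  [cyclic JEWX, opposite ∠J+∠W]
2. ∠EKW = 72°  [vertical angles at K]
3. ∠WKX = 108°  [linear pair at K on JW]
4. ∠EXW = 34°  [△WKX]
5. ∠WEX = 64°  [△EWX]
6. ∠EWJ = 44°  [△EKW]

∠EWJ = 44°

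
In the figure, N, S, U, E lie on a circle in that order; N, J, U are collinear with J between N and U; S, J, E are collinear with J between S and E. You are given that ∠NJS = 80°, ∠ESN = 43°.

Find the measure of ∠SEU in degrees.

1. ∠EJU = 80°  [vertical angles at J]
2. ∠EUN = 43°  [same arc NE]
3. ∠SEU = 57°  [△UJE]

∠SEU = 57°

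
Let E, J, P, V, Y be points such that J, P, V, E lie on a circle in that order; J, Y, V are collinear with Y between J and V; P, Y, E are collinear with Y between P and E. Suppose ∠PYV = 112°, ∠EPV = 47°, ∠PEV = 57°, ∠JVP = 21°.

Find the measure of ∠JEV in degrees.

∠JEV = 78°

1. ∠PJV = 57°  [same arc PV]
2. ∠JPV = 102°  [△JPV]
3. ∠JEV = 78°  [cyclic JPVE, opposite ∠P+∠E]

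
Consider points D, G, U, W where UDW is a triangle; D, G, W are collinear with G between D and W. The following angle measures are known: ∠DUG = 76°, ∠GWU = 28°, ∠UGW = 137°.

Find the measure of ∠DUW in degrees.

∠DUW = 91°

1. ∠DWU = 28°  [G on ray WD]
2. ∠DGU = 43°  [linear pair at G on DW]
3. ∠GDU = 61°  [△UDG]
4. ∠UDW = 61°  [G on ray DW]
5. ∠DUW = 91°  [△UDW]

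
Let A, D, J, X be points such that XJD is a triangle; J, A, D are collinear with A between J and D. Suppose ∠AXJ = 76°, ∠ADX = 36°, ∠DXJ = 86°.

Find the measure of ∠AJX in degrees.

1. ∠JDX = 36°  [A on ray DJ]
2. ∠DJX = 58°  [△XJD]
3. ∠AJX = 58°  [A on ray JD]

∠AJX = 58°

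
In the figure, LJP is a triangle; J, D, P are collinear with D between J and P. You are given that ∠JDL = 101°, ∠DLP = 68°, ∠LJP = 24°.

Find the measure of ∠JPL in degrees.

1. ∠LDP = 79°  [linear pair at D on JP]
2. ∠DPL = 33°  [△LDP]
3. ∠JPL = 33°  [D on ray PJ]

∠JPL = 33°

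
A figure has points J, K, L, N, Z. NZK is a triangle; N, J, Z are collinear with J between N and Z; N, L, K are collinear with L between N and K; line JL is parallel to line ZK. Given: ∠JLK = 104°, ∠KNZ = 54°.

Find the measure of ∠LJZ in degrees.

∠LJZ = 130°

1. ∠JLN = 76°  [linear pair at L on NK]
2. ∠JNL = 54°  [J on NZ, L on NK]
3. ∠LJN = 50°  [△NJL]
4. ∠LJZ = 130°  [linear pair at J on NZ]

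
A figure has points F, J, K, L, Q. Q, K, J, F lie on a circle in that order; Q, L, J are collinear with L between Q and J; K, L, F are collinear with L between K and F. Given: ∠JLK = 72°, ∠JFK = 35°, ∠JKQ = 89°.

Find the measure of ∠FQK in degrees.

1. ∠KLQ = 108°  [linear pair at L on QJ]
2. ∠JQK = 35°  [same arc KJ]
3. ∠KJQ = 56°  [△QKJ]
4. ∠FKQ = 37°  [△QLK]
5. ∠KFQ = 56°  [same arc QK]
6. ∠FQK = 87°  [△QKF]

∠FQK = 87°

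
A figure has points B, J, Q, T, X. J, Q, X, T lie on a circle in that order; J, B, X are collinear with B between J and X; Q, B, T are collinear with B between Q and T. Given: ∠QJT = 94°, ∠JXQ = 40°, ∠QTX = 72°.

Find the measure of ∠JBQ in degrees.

1. ∠JTQ = 40°  [same arc JQ]
2. ∠QJX = 72°  [same arc QX]
3. ∠JQT = 46°  [△JQT]
4. ∠JBQ = 62°  [△JBQ]

∠JBQ = 62°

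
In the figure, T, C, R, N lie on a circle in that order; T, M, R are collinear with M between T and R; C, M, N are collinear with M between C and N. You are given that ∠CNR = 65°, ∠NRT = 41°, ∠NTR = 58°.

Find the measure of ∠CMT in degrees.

∠CMT = 74°

1. ∠CTR = 65°  [same arc CR]
2. ∠NCT = 41°  [same arc TN]
3. ∠CMT = 74°  [△TMC]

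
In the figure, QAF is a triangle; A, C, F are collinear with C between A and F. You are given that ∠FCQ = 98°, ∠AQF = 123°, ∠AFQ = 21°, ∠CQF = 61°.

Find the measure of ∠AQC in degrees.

∠AQC = 62°

1. ∠ACQ = 82°  [linear pair at C on AF]
2. ∠FAQ = 36°  [△QAF]
3. ∠CAQ = 36°  [C on ray AF]
4. ∠AQC = 62°  [△QAC]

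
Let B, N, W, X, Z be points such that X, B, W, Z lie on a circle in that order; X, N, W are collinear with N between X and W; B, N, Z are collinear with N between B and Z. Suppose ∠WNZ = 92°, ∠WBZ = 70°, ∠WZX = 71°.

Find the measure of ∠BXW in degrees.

∠BXW = 49°

1. ∠BNX = 92°  [vertical angles at N]
2. ∠WXZ = 70°  [same arc WZ]
3. ∠XWZ = 39°  [△XWZ]
4. ∠XBZ = 39°  [same arc XZ]
5. ∠BXW = 49°  [△XNB]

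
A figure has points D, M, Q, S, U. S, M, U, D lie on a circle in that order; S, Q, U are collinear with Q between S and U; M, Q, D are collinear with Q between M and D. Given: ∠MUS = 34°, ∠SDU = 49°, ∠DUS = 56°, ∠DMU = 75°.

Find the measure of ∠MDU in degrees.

∠MDU = 15°

1. ∠SMU = 131°  [cyclic SMUD, opposite ∠M+∠D]
2. ∠MSU = 15°  [△SMU]
3. ∠MDU = 15°  [same arc MU]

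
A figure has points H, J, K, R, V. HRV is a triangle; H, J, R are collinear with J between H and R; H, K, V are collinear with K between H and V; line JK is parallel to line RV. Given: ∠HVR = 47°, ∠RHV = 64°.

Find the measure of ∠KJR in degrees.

1. ∠HRV = 69°  [△HRV]
2. ∠HJK = 69°  [JK∥RV, corresponding at J]
3. ∠KJR = 111°  [linear pair at J on HR]

∠KJR = 111°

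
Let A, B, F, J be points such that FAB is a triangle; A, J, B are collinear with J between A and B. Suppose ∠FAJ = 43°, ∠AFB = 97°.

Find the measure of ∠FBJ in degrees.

∠FBJ = 40°

1. ∠BAF = 43°  [J on ray AB]
2. ∠ABF = 40°  [△FAB]
3. ∠FBJ = 40°  [J on ray BA]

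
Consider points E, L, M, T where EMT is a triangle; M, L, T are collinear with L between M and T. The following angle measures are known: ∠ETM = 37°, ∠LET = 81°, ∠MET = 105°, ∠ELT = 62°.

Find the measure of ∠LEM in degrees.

1. ∠EMT = 38°  [△EMT]
2. ∠ELM = 118°  [linear pair at L on MT]
3. ∠EML = 38°  [L on ray MT]
4. ∠LEM = 24°  [△EML]

∠LEM = 24°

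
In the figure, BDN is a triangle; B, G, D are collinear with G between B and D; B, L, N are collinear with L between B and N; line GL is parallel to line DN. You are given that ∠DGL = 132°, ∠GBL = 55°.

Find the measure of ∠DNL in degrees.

1. ∠BGL = 48°  [linear pair at G on BD]
2. ∠BLG = 77°  [△BGL]
3. ∠GLN = 103°  [linear pair at L on BN]
4. ∠DNL = 77°  [GL∥DN, co-interior at N–L]

∠DNL = 77°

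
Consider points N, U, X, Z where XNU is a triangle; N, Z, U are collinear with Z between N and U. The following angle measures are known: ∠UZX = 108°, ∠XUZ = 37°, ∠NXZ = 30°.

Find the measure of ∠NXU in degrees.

∠NXU = 65°

1. ∠NZX = 72°  [linear pair at Z on NU]
2. ∠NUX = 37°  [Z on ray UN]
3. ∠XNZ = 78°  [△XNZ]
4. ∠UNX = 78°  [Z on ray NU]
5. ∠NXU = 65°  [△XNU]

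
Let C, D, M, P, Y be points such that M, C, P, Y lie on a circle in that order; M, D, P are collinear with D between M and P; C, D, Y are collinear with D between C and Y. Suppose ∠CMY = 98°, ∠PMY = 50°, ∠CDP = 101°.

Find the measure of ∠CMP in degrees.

∠CMP = 48°

1. ∠CPY = 82°  [cyclic MCPY, opposite ∠M+∠P]
2. ∠PCY = 50°  [same arc PY]
3. ∠CYP = 48°  [△CPY]
4. ∠CMP = 48°  [same arc CP]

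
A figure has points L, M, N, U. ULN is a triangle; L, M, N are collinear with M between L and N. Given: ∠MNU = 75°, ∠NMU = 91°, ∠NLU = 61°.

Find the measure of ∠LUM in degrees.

∠LUM = 30°

1. ∠LMU = 89°  [linear pair at M on LN]
2. ∠MLU = 61°  [M on ray LN]
3. ∠LUM = 30°  [△ULM]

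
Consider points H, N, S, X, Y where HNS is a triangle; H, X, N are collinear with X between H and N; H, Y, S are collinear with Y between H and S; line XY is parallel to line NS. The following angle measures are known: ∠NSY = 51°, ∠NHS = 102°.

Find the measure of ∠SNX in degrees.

∠SNX = 27°

1. ∠HSN = 51°  [Y on ray SH]
2. ∠HNS = 27°  [△HNS]
3. ∠SNX = 27°  [X on ray NH]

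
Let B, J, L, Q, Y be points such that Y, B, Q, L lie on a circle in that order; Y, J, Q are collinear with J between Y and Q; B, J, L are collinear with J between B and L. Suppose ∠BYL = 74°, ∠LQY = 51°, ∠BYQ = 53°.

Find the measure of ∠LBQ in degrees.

1. ∠BQL = 106°  [cyclic YBQL, opposite ∠Y+∠Q]
2. ∠BLQ = 53°  [same arc BQ]
3. ∠LBQ = 21°  [△BQL]

∠LBQ = 21°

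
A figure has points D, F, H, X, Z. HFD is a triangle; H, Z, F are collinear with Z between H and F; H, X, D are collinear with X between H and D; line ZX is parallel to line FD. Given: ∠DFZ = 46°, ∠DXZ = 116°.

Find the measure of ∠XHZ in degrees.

1. ∠DFH = 46°  [Z on ray FH]
2. ∠HXZ = 64°  [linear pair at X on HD]
3. ∠HZX = 46°  [ZX∥FD, corresponding at Z]
4. ∠XHZ = 70°  [△HZX]

∠XHZ = 70°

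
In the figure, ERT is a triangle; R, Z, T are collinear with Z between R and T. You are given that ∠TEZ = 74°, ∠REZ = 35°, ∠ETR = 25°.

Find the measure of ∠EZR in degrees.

1. ∠ETZ = 25°  [Z on ray TR]
2. ∠EZT = 81°  [△EZT]
3. ∠EZR = 99°  [linear pair at Z on RT]

∠EZR = 99°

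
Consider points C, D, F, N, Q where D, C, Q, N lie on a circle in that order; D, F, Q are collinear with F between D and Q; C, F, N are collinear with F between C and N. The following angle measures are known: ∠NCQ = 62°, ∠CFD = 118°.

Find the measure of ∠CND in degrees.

∠CND = 56°

1. ∠NDQ = 62°  [same arc QN]
2. ∠NFQ = 118°  [vertical angles at F]
3. ∠DFN = 62°  [linear pair at F on DQ]
4. ∠CND = 56°  [△DFN]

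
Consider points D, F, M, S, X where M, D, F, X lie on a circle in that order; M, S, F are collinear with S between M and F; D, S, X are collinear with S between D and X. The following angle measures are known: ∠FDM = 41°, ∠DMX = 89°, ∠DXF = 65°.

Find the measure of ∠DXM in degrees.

1. ∠DMF = 65°  [same arc DF]
2. ∠DFM = 74°  [△MDF]
3. ∠DXM = 74°  [same arc MD]

∠DXM = 74°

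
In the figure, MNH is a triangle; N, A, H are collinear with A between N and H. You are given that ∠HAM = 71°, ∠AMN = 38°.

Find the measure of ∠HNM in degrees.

1. ∠MAN = 109°  [linear pair at A on NH]
2. ∠ANM = 33°  [△MNA]
3. ∠HNM = 33°  [A on ray NH]

∠HNM = 33°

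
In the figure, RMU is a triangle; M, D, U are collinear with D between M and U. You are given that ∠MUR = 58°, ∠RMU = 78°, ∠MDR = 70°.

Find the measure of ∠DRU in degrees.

1. ∠DUR = 58°  [D on ray UM]
2. ∠RDU = 110°  [linear pair at D on MU]
3. ∠DRU = 12°  [△RDU]

∠DRU = 12°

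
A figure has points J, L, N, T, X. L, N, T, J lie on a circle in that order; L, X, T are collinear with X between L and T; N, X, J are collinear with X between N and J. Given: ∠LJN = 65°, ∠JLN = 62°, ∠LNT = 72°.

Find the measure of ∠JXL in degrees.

∠JXL = 96°

1. ∠JNL = 53°  [△LNJ]
2. ∠LJT = 108°  [cyclic LNTJ, opposite ∠N+∠J]
3. ∠JTL = 53°  [same arc LJ]
4. ∠JLT = 19°  [△LTJ]
5. ∠JXL = 96°  [△LXJ]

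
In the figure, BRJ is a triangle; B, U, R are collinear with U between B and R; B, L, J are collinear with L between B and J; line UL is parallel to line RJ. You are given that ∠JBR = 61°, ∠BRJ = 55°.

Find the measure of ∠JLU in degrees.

1. ∠BJR = 64°  [△BRJ]
2. ∠BLU = 64°  [UL∥RJ, corresponding at L]
3. ∠JLU = 116°  [linear pair at L on BJ]

∠JLU = 116°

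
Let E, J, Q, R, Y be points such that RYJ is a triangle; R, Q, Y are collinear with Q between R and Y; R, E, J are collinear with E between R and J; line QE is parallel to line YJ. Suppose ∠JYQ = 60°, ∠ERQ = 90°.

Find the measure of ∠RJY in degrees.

∠RJY = 30°

1. ∠JYR = 60°  [Q on ray YR]
2. ∠JRY = 90°  [Q on RY, E on RJ]
3. ∠RJY = 30°  [△RYJ]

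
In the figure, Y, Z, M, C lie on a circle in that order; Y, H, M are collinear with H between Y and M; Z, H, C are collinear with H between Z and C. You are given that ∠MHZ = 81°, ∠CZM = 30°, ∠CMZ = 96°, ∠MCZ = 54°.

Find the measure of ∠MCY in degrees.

∠MCY = 123°

1. ∠YMZ = 69°  [△ZHM]
2. ∠MYZ = 54°  [same arc ZM]
3. ∠MZY = 57°  [△YZM]
4. ∠MCY = 123°  [cyclic YZMC, opposite ∠Z+∠C]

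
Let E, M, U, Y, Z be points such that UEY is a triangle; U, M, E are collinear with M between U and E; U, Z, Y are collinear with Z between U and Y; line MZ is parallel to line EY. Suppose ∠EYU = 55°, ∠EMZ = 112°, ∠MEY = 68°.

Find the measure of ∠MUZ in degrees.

1. ∠MZU = 55°  [MZ∥EY, corresponding at Z]
2. ∠UMZ = 68°  [linear pair at M on UE]
3. ∠MUZ = 57°  [△UMZ]

∠MUZ = 57°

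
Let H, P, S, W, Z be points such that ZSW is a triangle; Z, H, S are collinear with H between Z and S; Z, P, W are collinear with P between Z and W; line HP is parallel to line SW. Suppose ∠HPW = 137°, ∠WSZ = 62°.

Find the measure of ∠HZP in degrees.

1. ∠HPZ = 43°  [linear pair at P on ZW]
2. ∠PHZ = 62°  [HP∥SW, corresponding at H]
3. ∠HZP = 75°  [△ZHP]

∠HZP = 75°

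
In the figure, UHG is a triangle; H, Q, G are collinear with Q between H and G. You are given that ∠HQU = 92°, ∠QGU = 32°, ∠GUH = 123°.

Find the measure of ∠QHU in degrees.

∠QHU = 25°

1. ∠HGU = 32°  [Q on ray GH]
2. ∠GHU = 25°  [△UHG]
3. ∠QHU = 25°  [Q on ray HG]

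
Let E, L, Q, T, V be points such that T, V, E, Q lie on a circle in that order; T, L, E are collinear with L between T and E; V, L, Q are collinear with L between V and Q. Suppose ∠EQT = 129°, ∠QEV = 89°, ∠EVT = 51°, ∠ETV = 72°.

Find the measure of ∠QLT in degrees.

∠QLT = 104°

1. ∠TEV = 57°  [△TVE]
2. ∠EQV = 72°  [same arc VE]
3. ∠TQV = 57°  [same arc TV]
4. ∠EVQ = 19°  [△VEQ]
5. ∠ETQ = 19°  [same arc EQ]
6. ∠QLT = 104°  [△TLQ]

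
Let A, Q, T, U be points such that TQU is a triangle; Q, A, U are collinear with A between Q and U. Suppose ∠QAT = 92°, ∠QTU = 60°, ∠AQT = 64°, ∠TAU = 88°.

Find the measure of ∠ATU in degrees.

1. ∠TQU = 64°  [A on ray QU]
2. ∠QUT = 56°  [△TQU]
3. ∠AUT = 56°  [A on ray UQ]
4. ∠ATU = 36°  [△TAU]

∠ATU = 36°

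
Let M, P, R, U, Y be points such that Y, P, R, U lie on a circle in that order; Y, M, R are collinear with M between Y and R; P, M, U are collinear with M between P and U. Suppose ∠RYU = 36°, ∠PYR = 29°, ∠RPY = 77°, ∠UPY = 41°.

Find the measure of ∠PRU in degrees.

1. ∠RPU = 36°  [same arc RU]
2. ∠PUR = 29°  [same arc PR]
3. ∠PRU = 115°  [△PRU]

∠PRU = 115°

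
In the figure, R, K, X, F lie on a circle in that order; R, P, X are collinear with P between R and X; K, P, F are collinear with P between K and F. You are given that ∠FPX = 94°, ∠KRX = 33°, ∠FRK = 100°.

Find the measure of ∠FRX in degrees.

1. ∠KPR = 94°  [vertical angles at P]
2. ∠FPR = 86°  [linear pair at P on RX]
3. ∠FKR = 53°  [△RPK]
4. ∠KFR = 27°  [△RKF]
5. ∠FRX = 67°  [△RPF]

∠FRX = 67°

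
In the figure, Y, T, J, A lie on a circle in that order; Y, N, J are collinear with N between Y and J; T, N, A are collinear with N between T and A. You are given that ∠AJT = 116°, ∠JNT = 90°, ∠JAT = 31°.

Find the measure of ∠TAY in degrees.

∠TAY = 57°

1. ∠ATJ = 33°  [△TJA]
2. ∠ANY = 90°  [vertical angles at N]
3. ∠AYJ = 33°  [same arc JA]
4. ∠TAY = 57°  [△YNA]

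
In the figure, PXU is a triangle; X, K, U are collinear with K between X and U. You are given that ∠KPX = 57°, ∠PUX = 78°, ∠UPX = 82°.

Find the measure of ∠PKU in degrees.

∠PKU = 77°

1. ∠PXU = 20°  [△PXU]
2. ∠KXP = 20°  [K on ray XU]
3. ∠PKX = 103°  [△PXK]
4. ∠PKU = 77°  [linear pair at K on XU]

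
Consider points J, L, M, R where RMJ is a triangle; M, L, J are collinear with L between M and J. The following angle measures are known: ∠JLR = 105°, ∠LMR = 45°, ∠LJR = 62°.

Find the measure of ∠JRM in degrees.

∠JRM = 73°

1. ∠JMR = 45°  [L on ray MJ]
2. ∠MJR = 62°  [L on ray JM]
3. ∠JRM = 73°  [△RMJ]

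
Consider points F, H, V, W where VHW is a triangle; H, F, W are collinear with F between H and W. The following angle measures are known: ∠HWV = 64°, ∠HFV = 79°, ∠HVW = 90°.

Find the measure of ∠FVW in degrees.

∠FVW = 15°

1. ∠FWV = 64°  [F on ray WH]
2. ∠VFW = 101°  [linear pair at F on HW]
3. ∠FVW = 15°  [△VFW]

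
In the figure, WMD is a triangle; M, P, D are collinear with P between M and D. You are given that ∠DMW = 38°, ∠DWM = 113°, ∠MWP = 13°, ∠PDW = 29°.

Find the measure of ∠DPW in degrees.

∠DPW = 51°

1. ∠PMW = 38°  [P on ray MD]
2. ∠MPW = 129°  [△WMP]
3. ∠DPW = 51°  [linear pair at P on MD]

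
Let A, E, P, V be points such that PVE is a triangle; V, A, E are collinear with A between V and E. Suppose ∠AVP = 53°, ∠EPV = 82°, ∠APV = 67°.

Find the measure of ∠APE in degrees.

1. ∠PAV = 60°  [△PVA]
2. ∠EVP = 53°  [A on ray VE]
3. ∠PEV = 45°  [△PVE]
4. ∠EAP = 120°  [linear pair at A on VE]
5. ∠AEP = 45°  [A on ray EV]
6. ∠APE = 15°  [△PAE]

∠APE = 15°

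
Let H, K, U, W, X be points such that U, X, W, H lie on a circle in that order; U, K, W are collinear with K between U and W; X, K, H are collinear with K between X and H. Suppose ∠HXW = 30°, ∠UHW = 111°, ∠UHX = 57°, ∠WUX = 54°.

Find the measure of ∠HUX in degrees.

1. ∠HUW = 30°  [same arc WH]
2. ∠HWU = 39°  [△UWH]
3. ∠HXU = 39°  [same arc UH]
4. ∠HUX = 84°  [△UXH]

∠HUX = 84°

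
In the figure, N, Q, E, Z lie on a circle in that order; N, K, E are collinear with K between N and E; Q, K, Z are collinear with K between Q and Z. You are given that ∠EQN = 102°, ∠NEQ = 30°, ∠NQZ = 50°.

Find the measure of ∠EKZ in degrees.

∠EKZ = 82°

1. ∠ENQ = 48°  [△NQE]
2. ∠NEZ = 50°  [same arc NZ]
3. ∠EZQ = 48°  [same arc QE]
4. ∠EKZ = 82°  [△EKZ]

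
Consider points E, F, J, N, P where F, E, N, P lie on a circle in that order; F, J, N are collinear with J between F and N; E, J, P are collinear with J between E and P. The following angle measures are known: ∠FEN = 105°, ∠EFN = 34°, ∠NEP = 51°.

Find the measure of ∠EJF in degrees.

∠EJF = 92°

1. ∠ENF = 41°  [△FEN]
2. ∠EJN = 88°  [△EJN]
3. ∠EJF = 92°  [linear pair at J on FN]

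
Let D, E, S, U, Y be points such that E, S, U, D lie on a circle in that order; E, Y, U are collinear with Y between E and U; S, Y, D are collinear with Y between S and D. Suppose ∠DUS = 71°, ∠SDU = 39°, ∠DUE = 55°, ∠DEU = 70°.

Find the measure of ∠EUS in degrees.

∠EUS = 16°

1. ∠DES = 109°  [cyclic ESUD, opposite ∠E+∠U]
2. ∠DSE = 55°  [same arc ED]
3. ∠EDS = 16°  [△ESD]
4. ∠EUS = 16°  [same arc ES]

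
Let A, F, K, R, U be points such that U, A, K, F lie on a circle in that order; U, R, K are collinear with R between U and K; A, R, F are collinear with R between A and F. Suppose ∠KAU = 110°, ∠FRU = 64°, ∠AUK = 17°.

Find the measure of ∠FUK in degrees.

1. ∠AKU = 53°  [△UAK]
2. ∠AFU = 53°  [same arc UA]
3. ∠FUK = 63°  [△URF]

∠FUK = 63°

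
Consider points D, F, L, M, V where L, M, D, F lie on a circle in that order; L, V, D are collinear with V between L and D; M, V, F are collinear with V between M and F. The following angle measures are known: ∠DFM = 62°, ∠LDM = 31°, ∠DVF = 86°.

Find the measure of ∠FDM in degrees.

∠FDM = 63°

1. ∠DLM = 62°  [same arc MD]
2. ∠LFM = 31°  [same arc LM]
3. ∠LVM = 86°  [vertical angles at V]
4. ∠FML = 32°  [△LVM]
5. ∠FLM = 117°  [△LMF]
6. ∠FDM = 63°  [cyclic LMDF, opposite ∠L+∠D]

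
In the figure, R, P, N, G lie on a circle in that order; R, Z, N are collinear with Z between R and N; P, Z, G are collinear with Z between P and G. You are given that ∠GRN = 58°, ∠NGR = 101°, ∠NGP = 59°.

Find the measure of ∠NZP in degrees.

∠NZP = 80°

1. ∠GPN = 58°  [same arc NG]
2. ∠NPR = 79°  [cyclic RPNG, opposite ∠P+∠G]
3. ∠NRP = 59°  [same arc PN]
4. ∠PNR = 42°  [△RPN]
5. ∠NZP = 80°  [△PZN]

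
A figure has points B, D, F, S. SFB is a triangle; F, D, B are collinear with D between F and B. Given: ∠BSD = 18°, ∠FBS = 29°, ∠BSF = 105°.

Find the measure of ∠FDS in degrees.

1. ∠DBS = 29°  [D on ray BF]
2. ∠BDS = 133°  [△SDB]
3. ∠FDS = 47°  [linear pair at D on FB]

∠FDS = 47°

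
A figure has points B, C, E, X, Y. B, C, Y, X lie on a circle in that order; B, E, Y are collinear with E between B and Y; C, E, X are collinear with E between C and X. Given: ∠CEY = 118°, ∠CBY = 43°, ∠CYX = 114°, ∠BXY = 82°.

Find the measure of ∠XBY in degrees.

1. ∠CXY = 43°  [same arc CY]
2. ∠XCY = 23°  [△CYX]
3. ∠XBY = 23°  [same arc YX]

∠XBY = 23°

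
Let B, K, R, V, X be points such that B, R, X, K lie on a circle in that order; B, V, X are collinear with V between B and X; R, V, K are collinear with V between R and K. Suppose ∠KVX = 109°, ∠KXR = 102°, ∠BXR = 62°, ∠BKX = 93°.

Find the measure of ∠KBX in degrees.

1. ∠BVK = 71°  [linear pair at V on BX]
2. ∠BKR = 62°  [same arc BR]
3. ∠KBX = 47°  [△BVK]

∠KBX = 47°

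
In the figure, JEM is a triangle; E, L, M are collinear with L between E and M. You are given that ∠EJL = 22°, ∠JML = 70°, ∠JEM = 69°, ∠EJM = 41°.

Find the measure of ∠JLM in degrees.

1. ∠JEL = 69°  [L on ray EM]
2. ∠ELJ = 89°  [△JEL]
3. ∠JLM = 91°  [linear pair at L on EM]

∠JLM = 91°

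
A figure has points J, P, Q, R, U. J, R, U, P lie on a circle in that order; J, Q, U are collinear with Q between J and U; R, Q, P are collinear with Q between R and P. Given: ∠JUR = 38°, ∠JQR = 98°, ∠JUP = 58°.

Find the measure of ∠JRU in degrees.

1. ∠JRP = 58°  [same arc JP]
2. ∠RJU = 24°  [△JQR]
3. ∠JRU = 118°  [△JRU]

∠JRU = 118°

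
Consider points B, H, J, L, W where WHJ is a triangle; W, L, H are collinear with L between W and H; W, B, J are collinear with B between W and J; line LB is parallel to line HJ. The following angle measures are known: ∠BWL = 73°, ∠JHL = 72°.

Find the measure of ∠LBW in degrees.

∠LBW = 35°

1. ∠HWJ = 73°  [L on WH, B on WJ]
2. ∠JHW = 72°  [L on ray HW]
3. ∠HJW = 35°  [△WHJ]
4. ∠LBW = 35°  [LB∥HJ, corresponding at B]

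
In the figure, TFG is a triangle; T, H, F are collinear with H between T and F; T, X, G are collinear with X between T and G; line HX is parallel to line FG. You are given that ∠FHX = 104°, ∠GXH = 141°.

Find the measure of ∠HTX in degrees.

1. ∠THX = 76°  [linear pair at H on TF]
2. ∠HXT = 39°  [linear pair at X on TG]
3. ∠HTX = 65°  [△THX]

∠HTX = 65°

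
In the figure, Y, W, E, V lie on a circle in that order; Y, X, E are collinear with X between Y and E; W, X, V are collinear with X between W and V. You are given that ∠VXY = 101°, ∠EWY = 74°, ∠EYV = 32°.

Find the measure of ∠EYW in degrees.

∠EYW = 59°

1. ∠EXW = 101°  [vertical angles at X]
2. ∠EVY = 106°  [cyclic YWEV, opposite ∠W+∠V]
3. ∠VEY = 42°  [△YEV]
4. ∠WXY = 79°  [linear pair at X on YE]
5. ∠VWY = 42°  [same arc YV]
6. ∠EYW = 59°  [△YXW]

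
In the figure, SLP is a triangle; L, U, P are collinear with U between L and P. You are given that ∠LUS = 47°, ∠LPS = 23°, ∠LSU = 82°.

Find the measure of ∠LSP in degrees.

∠LSP = 106°

1. ∠SLU = 51°  [△SLU]
2. ∠PLS = 51°  [U on ray LP]
3. ∠LSP = 106°  [△SLP]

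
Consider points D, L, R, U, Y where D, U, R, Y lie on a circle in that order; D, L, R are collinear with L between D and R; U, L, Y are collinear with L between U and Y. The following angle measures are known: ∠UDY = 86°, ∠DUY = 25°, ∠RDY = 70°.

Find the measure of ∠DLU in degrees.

1. ∠URY = 94°  [cyclic DURY, opposite ∠D+∠R]
2. ∠DRY = 25°  [same arc DY]
3. ∠RUY = 70°  [same arc RY]
4. ∠RYU = 16°  [△URY]
5. ∠RLY = 139°  [△RLY]
6. ∠DLU = 139°  [vertical angles at L]

∠DLU = 139°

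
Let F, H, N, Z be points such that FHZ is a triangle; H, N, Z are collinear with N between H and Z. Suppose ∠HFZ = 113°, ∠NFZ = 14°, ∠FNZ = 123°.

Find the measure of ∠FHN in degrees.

∠FHN = 24°

1. ∠FZN = 43°  [△FNZ]
2. ∠FZH = 43°  [N on ray ZH]
3. ∠FHZ = 24°  [△FHZ]
4. ∠FHN = 24°  [N on ray HZ]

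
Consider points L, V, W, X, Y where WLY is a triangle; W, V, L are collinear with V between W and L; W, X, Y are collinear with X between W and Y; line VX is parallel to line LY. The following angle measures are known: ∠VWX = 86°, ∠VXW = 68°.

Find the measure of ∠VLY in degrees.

1. ∠WVX = 26°  [△WVX]
2. ∠LVX = 154°  [linear pair at V on WL]
3. ∠VLY = 26°  [VX∥LY, co-interior at L–V]

∠VLY = 26°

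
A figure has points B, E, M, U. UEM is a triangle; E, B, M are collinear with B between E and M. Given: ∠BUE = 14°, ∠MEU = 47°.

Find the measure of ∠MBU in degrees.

1. ∠BEU = 47°  [B on ray EM]
2. ∠EBU = 119°  [△UEB]
3. ∠MBU = 61°  [linear pair at B on EM]

∠MBU = 61°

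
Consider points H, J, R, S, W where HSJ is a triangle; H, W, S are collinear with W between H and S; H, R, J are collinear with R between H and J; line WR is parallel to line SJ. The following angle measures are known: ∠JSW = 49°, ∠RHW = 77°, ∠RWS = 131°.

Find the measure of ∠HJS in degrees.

1. ∠HSJ = 49°  [W on ray SH]
2. ∠JHS = 77°  [W on HS, R on HJ]
3. ∠HJS = 54°  [△HSJ]

∠HJS = 54°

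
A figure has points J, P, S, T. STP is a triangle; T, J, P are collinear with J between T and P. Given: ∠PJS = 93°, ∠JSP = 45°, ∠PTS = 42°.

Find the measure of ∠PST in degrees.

1. ∠JPS = 42°  [△SJP]
2. ∠SPT = 42°  [J on ray PT]
3. ∠PST = 96°  [△STP]

∠PST = 96°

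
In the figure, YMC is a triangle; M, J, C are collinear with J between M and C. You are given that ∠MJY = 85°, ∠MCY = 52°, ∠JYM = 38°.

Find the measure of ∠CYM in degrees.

1. ∠JMY = 57°  [△YMJ]
2. ∠CMY = 57°  [J on ray MC]
3. ∠CYM = 71°  [△YMC]

∠CYM = 71°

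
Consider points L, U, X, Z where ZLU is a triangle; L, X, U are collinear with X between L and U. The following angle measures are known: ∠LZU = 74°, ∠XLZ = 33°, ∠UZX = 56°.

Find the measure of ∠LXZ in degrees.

∠LXZ = 129°

1. ∠ULZ = 33°  [X on ray LU]
2. ∠LUZ = 73°  [△ZLU]
3. ∠XUZ = 73°  [X on ray UL]
4. ∠UXZ = 51°  [△ZXU]
5. ∠LXZ = 129°  [linear pair at X on LU]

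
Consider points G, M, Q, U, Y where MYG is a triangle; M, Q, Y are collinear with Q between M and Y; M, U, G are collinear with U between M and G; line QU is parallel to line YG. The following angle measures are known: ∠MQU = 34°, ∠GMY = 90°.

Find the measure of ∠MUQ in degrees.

1. ∠GYM = 34°  [QU∥YG, corresponding at Q]
2. ∠MGY = 56°  [△MYG]
3. ∠MUQ = 56°  [QU∥YG, corresponding at U]

∠MUQ = 56°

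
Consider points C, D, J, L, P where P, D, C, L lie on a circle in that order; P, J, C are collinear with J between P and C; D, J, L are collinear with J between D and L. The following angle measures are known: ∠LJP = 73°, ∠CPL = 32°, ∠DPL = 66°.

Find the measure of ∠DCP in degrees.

∠DCP = 75°

1. ∠CJD = 73°  [vertical angles at J]
2. ∠CDL = 32°  [same arc CL]
3. ∠DCP = 75°  [△DJC]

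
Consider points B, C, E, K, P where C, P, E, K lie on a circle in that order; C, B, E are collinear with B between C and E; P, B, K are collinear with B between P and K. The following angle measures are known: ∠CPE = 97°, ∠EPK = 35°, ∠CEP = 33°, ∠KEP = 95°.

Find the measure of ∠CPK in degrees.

1. ∠CKP = 33°  [same arc CP]
2. ∠KCP = 85°  [cyclic CPEK, opposite ∠C+∠E]
3. ∠CPK = 62°  [△CPK]

∠CPK = 62°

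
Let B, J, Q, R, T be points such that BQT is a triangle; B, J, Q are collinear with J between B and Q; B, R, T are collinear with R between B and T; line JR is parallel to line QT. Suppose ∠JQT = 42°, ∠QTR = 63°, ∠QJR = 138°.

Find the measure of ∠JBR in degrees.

∠JBR = 75°

1. ∠BTQ = 63°  [R on ray TB]
2. ∠BJR = 42°  [linear pair at J on BQ]
3. ∠BRJ = 63°  [JR∥QT, corresponding at R]
4. ∠JBR = 75°  [△BJR]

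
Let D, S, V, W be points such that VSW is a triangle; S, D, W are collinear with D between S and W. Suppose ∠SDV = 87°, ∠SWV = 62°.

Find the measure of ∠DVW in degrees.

1. ∠VDW = 93°  [linear pair at D on SW]
2. ∠DWV = 62°  [D on ray WS]
3. ∠DVW = 25°  [△VDW]

∠DVW = 25°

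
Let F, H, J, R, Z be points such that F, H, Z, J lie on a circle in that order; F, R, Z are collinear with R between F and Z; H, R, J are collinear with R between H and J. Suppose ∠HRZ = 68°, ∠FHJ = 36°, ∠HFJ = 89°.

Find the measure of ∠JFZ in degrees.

∠JFZ = 57°

1. ∠FRJ = 68°  [vertical angles at R]
2. ∠FJH = 55°  [△FHJ]
3. ∠JFZ = 57°  [△FRJ]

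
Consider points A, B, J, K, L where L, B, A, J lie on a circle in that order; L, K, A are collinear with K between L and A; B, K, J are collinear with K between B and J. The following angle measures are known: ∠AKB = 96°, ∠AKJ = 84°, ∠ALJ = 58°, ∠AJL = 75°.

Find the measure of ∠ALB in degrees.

1. ∠ABJ = 58°  [same arc AJ]
2. ∠ABL = 105°  [cyclic LBAJ, opposite ∠B+∠J]
3. ∠BAL = 26°  [△BKA]
4. ∠ALB = 49°  [△LBA]

∠ALB = 49°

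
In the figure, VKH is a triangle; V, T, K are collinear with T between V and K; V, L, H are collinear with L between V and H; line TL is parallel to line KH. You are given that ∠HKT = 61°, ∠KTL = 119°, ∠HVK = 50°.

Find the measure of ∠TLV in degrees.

1. ∠LTV = 61°  [linear pair at T on VK]
2. ∠LVT = 50°  [T on VK, L on VH]
3. ∠TLV = 69°  [△VTL]

∠TLV = 69°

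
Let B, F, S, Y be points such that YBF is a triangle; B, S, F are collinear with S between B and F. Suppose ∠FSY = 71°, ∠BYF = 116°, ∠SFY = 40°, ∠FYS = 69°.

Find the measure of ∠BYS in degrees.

1. ∠BSY = 109°  [linear pair at S on BF]
2. ∠BFY = 40°  [S on ray FB]
3. ∠FBY = 24°  [△YBF]
4. ∠SBY = 24°  [S on ray BF]
5. ∠BYS = 47°  [△YBS]

∠BYS = 47°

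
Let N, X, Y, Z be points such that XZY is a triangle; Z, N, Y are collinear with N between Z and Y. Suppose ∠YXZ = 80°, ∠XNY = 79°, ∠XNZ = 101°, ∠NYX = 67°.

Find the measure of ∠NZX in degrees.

∠NZX = 33°

1. ∠XYZ = 67°  [N on ray YZ]
2. ∠XZY = 33°  [△XZY]
3. ∠NZX = 33°  [N on ray ZY]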